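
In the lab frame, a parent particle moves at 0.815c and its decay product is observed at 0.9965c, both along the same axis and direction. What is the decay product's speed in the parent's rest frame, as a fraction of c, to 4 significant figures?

u' ≈ 0.9662c

Inverse velocity addition: u' = (u − v)/(1 − uv/c²)
= (0.9965 − 0.815)/(1 − 0.9965×0.815) = 0.1815/0.187852 = 0.9662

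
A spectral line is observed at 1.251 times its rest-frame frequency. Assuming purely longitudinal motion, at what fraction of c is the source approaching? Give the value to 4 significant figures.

f_obs/f_src = √((1+β)/(1−β)) = 1.251  ⇒  (1+β)/(1−β) = 1.56500
β = |1 − D²|/(1 + D²) = |1 − 1.56500|/(1 + 1.56500) = 0.2203

β ≈ 0.2203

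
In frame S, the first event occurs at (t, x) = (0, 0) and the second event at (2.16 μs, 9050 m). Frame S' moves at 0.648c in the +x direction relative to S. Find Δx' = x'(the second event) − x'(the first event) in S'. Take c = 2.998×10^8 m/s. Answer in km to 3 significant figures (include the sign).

γ = 1/√(1 − 0.648²) = 1.3130
Δx' = γ(Δx − vΔt) = 1.3130 × (9050 m − 0.648×(2.998×10^8 m/s)×2.16×10^-6 s)
= 1.3130 × (8630.4 m) = 11.3 km

Δx' ≈ 11.3 km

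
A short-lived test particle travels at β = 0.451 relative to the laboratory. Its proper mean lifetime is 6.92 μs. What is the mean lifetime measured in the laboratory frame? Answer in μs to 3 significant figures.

Δt ≈ 7.75 μs

γ = 1/√(1 − 0.451²) = 1.1204
Time dilation: Δt = γτ₀ = 1.1204 × 6.92 μs = 7.75 μs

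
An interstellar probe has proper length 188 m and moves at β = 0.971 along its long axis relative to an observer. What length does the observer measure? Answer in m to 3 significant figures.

γ = 1/√(1 − 0.971²) = 4.1827
Length contraction: L = L₀/γ = 188/4.1827 = 44.9 m

L ≈ 44.9 m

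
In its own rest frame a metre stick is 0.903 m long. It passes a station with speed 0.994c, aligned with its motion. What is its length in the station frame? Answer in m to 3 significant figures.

L ≈ 0.0988 m

γ = 1/√(1 − 0.994²) = 9.1424
Length contraction: L = L₀/γ = 0.903/9.1424 = 0.0988 m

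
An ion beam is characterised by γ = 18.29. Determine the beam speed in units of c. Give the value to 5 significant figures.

β = √(1 − 1/γ²) = √(1 − 1/18.29²) = √(0.9970107) = 0.99850

β ≈ 0.99850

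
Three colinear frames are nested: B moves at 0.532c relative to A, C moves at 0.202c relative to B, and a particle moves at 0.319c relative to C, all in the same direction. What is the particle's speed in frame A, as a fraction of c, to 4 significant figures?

u ≈ 0.8104c

Compose boost 2: (0.202 + 0.532)/(1 + 0.202×0.532) = 0.7340/1.10746 = 0.662775
Compose boost 3: (0.319 + 0.662775)/(1 + 0.319×0.662775) = 0.981775/1.21143 = 0.8104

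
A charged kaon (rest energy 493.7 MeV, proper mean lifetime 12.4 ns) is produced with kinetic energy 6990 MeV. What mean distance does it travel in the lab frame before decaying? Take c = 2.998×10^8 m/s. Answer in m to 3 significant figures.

d ≈ 56.2 m

γ = 1 + K/(m₀c²) = 1 + 6990/493.7 = 15.158
β = √(1 − 1/γ²) = 0.99782
Dilated lifetime: γτ₀ = 15.158 × 12.4 ns = 187.96 ns
d = βc·γτ₀ = 0.99782 × (2.998×10^8 m/s) × 1.8796×10^-7 s = 56.2 m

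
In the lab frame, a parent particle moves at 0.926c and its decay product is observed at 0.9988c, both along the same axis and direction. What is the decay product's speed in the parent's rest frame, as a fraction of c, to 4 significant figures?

Inverse velocity addition: u' = (u − v)/(1 − uv/c²)
= (0.9988 − 0.926)/(1 − 0.9988×0.926) = 0.07280/0.0751112 = 0.9692

u' ≈ 0.9692c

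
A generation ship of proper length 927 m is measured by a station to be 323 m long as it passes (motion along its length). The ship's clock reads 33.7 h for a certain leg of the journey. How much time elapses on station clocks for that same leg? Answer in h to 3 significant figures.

Δt ≈ 96.7 h

Length contraction ⇒ γ = L₀/L = 927/323 = 2.8700
Time dilation: Δt = γτ₀ = 2.8700 × 33.7 h = 96.7 h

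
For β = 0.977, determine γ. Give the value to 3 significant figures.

γ = 1/√(1 − β²) = 1/√(1 − 0.977²) = 1/√(0.045471) = 4.69

γ ≈ 4.69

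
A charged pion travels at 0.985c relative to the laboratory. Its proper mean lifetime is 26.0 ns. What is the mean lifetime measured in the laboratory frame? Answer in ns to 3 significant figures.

Δt ≈ 151 ns

γ = 1/√(1 − 0.985²) = 5.7953
Time dilation: Δt = γτ₀ = 5.7953 × 26.0 ns = 151 ns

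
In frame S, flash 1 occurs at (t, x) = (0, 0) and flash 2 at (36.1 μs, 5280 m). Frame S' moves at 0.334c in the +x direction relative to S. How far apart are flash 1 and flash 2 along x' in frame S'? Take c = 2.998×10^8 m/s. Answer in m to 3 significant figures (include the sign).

Δx' ≈ 1770 m

γ = 1/√(1 − 0.334²) = 1.0609
Δx' = γ(Δx − vΔt) = 1.0609 × (5280 m − 0.334×(2.998×10^8 m/s)×36.1×10^-6 s)
= 1.0609 × (1665.2 m) = 1770 m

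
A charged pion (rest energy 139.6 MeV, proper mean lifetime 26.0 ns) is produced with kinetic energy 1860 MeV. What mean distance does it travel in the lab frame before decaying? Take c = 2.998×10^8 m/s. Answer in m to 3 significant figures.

d ≈ 111 m

γ = 1 + K/(m₀c²) = 1 + 1860/139.6 = 14.324
β = √(1 − 1/γ²) = 0.99756
Dilated lifetime: γτ₀ = 14.324 × 26.0 ns = 372.42 ns
d = βc·γτ₀ = 0.99756 × (2.998×10^8 m/s) × 3.7242×10^-7 s = 111 m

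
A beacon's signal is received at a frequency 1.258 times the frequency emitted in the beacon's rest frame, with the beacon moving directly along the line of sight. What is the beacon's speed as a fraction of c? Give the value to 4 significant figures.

f_obs/f_src = √((1+β)/(1−β)) = 1.258  ⇒  (1+β)/(1−β) = 1.58256
β = |1 − D²|/(1 + D²) = |1 − 1.58256|/(1 + 1.58256) = 0.2256

β ≈ 0.2256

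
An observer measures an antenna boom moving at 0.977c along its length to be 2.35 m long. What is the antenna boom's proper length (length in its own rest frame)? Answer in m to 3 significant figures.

γ = 1/√(1 − 0.977²) = 4.6896
L₀ = γL = 4.6896 × 2.35 = 11.0 m

L₀ ≈ 11.0 m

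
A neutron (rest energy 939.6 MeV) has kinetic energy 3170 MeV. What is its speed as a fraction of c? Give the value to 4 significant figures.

β ≈ 0.9735

γ = 1 + K/(m₀c²) = 1 + 3170/939.6 = 4.37378
β = √(1 − 1/γ²) = 0.9735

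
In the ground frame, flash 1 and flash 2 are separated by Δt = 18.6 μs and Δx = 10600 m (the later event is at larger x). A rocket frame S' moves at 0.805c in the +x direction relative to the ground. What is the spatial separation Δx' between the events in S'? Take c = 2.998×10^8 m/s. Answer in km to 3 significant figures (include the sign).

γ = 1/√(1 − 0.805²) = 1.6856
Δx' = γ(Δx − vΔt) = 1.6856 × (10600 m − 0.805×(2.998×10^8 m/s)×18.6×10^-6 s)
= 1.6856 × (6111.1 m) = 10.3 km

Δx' ≈ 10.3 km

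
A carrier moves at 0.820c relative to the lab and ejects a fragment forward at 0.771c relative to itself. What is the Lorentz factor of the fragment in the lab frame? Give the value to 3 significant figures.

γ ≈ 4.48

u_lab = (0.771 + 0.820)/(1 + 0.771×0.820) = 1.591/1.63222 = 0.974746
γ = 1/√(1 − 0.974746²) = 4.48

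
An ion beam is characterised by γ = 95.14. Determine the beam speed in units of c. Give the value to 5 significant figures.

β ≈ 0.99994

β = √(1 − 1/γ²) = √(1 − 1/95.14²) = √(0.9998895) = 0.99994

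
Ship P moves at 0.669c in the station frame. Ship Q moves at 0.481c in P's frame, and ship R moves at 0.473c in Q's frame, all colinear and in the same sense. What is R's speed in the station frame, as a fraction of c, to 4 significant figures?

u ≈ 0.9515c

Compose boost 2: (0.481 + 0.669)/(1 + 0.481×0.669) = 1.150/1.32179 = 0.870033
Compose boost 3: (0.473 + 0.870033)/(1 + 0.473×0.870033) = 1.34303/1.41153 = 0.9515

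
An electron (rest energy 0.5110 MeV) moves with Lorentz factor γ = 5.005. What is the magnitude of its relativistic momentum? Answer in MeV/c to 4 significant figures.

β = √(1 − 1/γ²) = √(1 − 1/5.005²) = 0.979837
p = γβm₀c = 5.005 × 0.979837 × 0.5110 MeV/c = 2.506 MeV/c

p ≈ 2.506 MeV/c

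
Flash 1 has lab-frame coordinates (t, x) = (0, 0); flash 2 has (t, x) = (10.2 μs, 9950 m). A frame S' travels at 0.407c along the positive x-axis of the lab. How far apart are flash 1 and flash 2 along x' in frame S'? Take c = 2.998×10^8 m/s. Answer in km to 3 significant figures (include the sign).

Δx' ≈ 9.53 km

γ = 1/√(1 − 0.407²) = 1.0948
Δx' = γ(Δx − vΔt) = 1.0948 × (9950 m − 0.407×(2.998×10^8 m/s)×10.2×10^-6 s)
= 1.0948 × (8705.4 m) = 9.53 km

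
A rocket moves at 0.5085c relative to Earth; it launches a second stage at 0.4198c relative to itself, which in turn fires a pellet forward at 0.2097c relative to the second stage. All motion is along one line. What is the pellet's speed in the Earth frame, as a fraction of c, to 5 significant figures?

Compose boost 2: (0.4198 + 0.5085)/(1 + 0.4198×0.5085) = 0.92830/1.213468 = 0.7649973
Compose boost 3: (0.2097 + 0.7649973)/(1 + 0.2097×0.7649973) = 0.9746973/1.160420 = 0.83995

u ≈ 0.83995c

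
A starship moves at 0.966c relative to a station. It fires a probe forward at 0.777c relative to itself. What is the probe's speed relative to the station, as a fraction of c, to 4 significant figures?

Relativistic velocity addition: u = (u' + v)/(1 + u'v/c²)
= (0.777 + 0.966)/(1 + 0.777×0.966) = 1.743/1.75058 = 0.9957

u ≈ 0.9957c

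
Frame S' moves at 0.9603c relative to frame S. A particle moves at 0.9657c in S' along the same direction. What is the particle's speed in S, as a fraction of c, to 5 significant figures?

u ≈ 0.99929c

Relativistic velocity addition: u = (u' + v)/(1 + u'v/c²)
= (0.9657 + 0.9603)/(1 + 0.9657×0.9603) = 1.9260/1.927362 = 0.99929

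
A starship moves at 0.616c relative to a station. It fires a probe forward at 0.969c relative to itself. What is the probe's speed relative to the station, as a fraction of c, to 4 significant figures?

Relativistic velocity addition: u = (u' + v)/(1 + u'v/c²)
= (0.969 + 0.616)/(1 + 0.969×0.616) = 1.585/1.59690 = 0.9925

u ≈ 0.9925c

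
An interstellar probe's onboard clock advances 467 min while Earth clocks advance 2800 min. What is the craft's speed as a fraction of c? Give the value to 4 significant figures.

γ = Δt/τ₀ = 2800/467 = 5.99572
β = √(1 − 1/γ²) = √(1 − 1/5.99572²) = 0.9860

β ≈ 0.9860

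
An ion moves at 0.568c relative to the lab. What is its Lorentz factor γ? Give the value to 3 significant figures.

γ = 1/√(1 − β²) = 1/√(1 − 0.568²) = 1/√(0.67738) = 1.22

γ ≈ 1.22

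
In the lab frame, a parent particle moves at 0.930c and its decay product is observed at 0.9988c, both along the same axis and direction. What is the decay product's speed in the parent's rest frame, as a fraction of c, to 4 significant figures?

u' ≈ 0.9674c

Inverse velocity addition: u' = (u − v)/(1 − uv/c²)
= (0.9988 − 0.930)/(1 − 0.9988×0.930) = 0.06880/0.0711160 = 0.9674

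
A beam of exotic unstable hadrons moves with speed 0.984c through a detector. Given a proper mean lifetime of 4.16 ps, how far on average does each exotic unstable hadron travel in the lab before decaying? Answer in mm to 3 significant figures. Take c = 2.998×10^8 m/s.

γ = 1/√(1 − 0.984²) = 5.6127
Dilated lifetime: Δt = γτ₀ = 5.6127 × 4.16 ps = 23.349 ps
d = vΔt = 0.984c × 23.349 ps = 2.9500×10^8 m/s × 2.3349×10^-11 s = 6.89 mm

d ≈ 6.89 mm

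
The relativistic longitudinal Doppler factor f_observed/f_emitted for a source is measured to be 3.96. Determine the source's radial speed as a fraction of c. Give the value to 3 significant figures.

f_obs/f_src = √((1+β)/(1−β)) = 3.96  ⇒  (1+β)/(1−β) = 15.682
β = |1 − D²|/(1 + D²) = |1 − 15.682|/(1 + 15.682) = 0.880

β ≈ 0.880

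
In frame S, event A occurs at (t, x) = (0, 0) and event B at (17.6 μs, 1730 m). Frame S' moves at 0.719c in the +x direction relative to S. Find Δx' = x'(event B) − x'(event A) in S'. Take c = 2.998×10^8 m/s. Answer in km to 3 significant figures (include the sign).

Δx' ≈ -2.97 km

γ = 1/√(1 − 0.719²) = 1.4388
Δx' = γ(Δx − vΔt) = 1.4388 × (1730 m − 0.719×(2.998×10^8 m/s)×17.6×10^-6 s)
= 1.4388 × (-2063.8 m) = -2.97 km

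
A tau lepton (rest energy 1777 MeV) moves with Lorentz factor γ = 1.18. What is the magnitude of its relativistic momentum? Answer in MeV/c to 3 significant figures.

p ≈ 1110 MeV/c

β = √(1 − 1/γ²) = √(1 − 1/1.18²) = 0.53086
p = γβm₀c = 1.18 × 0.53086 × 1777 MeV/c = 1110 MeV/c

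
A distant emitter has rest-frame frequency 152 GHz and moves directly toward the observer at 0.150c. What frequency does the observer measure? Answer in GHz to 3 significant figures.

Relativistic Doppler: f_obs = f_src √((1+β)/(1−β))
= 152 × √(1.1500/0.85000) = 152 × 1.1632 = 177 GHz

f_obs ≈ 177 GHz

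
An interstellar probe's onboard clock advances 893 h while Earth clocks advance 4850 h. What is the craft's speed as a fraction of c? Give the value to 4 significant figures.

γ = Δt/τ₀ = 4850/893 = 5.43113
β = √(1 − 1/γ²) = √(1 − 1/5.43113²) = 0.9829

β ≈ 0.9829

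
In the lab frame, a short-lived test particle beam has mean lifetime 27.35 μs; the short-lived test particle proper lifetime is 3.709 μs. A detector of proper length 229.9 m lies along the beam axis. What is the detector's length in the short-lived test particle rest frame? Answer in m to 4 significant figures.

Time dilation ⇒ γ = Δt/τ₀ = 27.35/3.709 = 7.37396
Length contraction: L = L₀/γ = 229.9/7.37396 = 31.18 m

L ≈ 31.18 m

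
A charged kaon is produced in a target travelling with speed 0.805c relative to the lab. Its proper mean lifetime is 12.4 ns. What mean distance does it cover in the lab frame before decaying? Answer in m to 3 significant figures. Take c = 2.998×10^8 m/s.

γ = 1/√(1 − 0.805²) = 1.6856
Dilated lifetime: Δt = γτ₀ = 1.6856 × 12.4 ns = 20.901 ns
d = vΔt = 0.805c × 20.901 ns = 2.4134×10^8 m/s × 2.0901×10^-8 s = 5.04 m

d ≈ 5.04 m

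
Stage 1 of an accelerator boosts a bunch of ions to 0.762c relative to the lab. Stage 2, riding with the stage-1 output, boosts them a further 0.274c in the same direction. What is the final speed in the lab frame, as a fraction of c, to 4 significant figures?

u ≈ 0.8571c

Compose boost 2: (0.274 + 0.762)/(1 + 0.274×0.762) = 1.036/1.20879 = 0.8571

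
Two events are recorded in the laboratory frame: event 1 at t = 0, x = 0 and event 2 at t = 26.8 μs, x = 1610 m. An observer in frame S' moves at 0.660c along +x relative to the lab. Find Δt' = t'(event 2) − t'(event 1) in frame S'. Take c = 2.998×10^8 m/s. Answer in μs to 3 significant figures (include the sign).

Δt' ≈ 31.0 μs

γ = 1/√(1 − 0.660²) = 1.3311
Δt' = γ(Δt − vΔx/c²) = 1.3311 × (26.8 μs − 0.660×1610 m / (2.998×10^8 m/s))
= 1.3311 × (23.256 μs) = 31.0 μs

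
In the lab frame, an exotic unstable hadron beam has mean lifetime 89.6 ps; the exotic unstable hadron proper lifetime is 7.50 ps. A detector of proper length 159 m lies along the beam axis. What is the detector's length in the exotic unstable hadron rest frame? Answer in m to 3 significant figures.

Time dilation ⇒ γ = Δt/τ₀ = 89.6/7.50 = 11.947
Length contraction: L = L₀/γ = 159/11.947 = 13.3 m

L ≈ 13.3 m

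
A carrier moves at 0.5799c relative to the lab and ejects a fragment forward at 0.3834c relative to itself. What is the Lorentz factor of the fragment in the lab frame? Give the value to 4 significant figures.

γ ≈ 1.625

u_lab = (0.3834 + 0.5799)/(1 + 0.3834×0.5799) = 0.96330/1.222334 = 0.7880827
γ = 1/√(1 − 0.7880827²) = 1.625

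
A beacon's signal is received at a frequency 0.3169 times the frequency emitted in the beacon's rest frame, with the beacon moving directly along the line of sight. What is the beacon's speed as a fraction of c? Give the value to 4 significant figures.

β ≈ 0.8175

f_obs/f_src = √((1−β)/(1+β)) = 0.3169  ⇒  (1−β)/(1+β) = 0.100426
β = |1 − D²|/(1 + D²) = |1 − 0.100426|/(1 + 0.100426) = 0.8175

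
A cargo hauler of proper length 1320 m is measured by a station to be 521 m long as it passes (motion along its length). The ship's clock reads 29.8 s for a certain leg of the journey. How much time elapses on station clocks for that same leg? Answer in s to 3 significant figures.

Δt ≈ 75.5 s

Length contraction ⇒ γ = L₀/L = 1320/521 = 2.5336
Time dilation: Δt = γτ₀ = 2.5336 × 29.8 s = 75.5 s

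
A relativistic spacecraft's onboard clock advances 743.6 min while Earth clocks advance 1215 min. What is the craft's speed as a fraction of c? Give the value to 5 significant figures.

β ≈ 0.79085

γ = Δt/τ₀ = 1215/743.6 = 1.633943
β = √(1 − 1/γ²) = √(1 − 1/1.633943²) = 0.79085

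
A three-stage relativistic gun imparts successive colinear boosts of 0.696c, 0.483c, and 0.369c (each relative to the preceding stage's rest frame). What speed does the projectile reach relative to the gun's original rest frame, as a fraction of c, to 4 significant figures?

u ≈ 0.9440c

Compose boost 2: (0.483 + 0.696)/(1 + 0.483×0.696) = 1.179/1.33617 = 0.882374
Compose boost 3: (0.369 + 0.882374)/(1 + 0.369×0.882374) = 1.25137/1.32560 = 0.9440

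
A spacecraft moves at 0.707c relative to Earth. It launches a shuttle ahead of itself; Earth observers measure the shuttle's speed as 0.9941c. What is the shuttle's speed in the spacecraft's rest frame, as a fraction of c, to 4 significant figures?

Inverse velocity addition: u' = (u − v)/(1 − uv/c²)
= (0.9941 − 0.707)/(1 − 0.9941×0.707) = 0.2871/0.297171 = 0.9661

u' ≈ 0.9661c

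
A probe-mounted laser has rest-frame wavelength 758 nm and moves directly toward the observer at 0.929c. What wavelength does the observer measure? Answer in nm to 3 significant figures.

Relativistic Doppler: λ_obs = λ_src √((1−β)/(1+β))
= 758 × √(0.071000/1.9290) = 758 × 0.19185 = 145 nm

λ_obs ≈ 145 nm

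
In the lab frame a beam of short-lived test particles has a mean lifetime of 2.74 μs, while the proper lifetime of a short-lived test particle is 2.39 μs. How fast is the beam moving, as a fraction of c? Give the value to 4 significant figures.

γ = Δt/τ₀ = 2.74/2.39 = 1.14644
β = √(1 − 1/γ²) = √(1 − 1/1.14644²) = 0.4890

β ≈ 0.4890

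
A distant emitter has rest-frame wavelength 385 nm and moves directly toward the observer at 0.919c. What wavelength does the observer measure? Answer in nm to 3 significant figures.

λ_obs ≈ 79.1 nm

Relativistic Doppler: λ_obs = λ_src √((1−β)/(1+β))
= 385 × √(0.081000/1.9190) = 385 × 0.20545 = 79.1 nm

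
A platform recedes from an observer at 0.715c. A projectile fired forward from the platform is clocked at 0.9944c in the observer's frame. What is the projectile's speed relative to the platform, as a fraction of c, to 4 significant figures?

u' ≈ 0.9668c

Inverse velocity addition: u' = (u − v)/(1 − uv/c²)
= (0.9944 − 0.715)/(1 − 0.9944×0.715) = 0.2794/0.289004 = 0.9668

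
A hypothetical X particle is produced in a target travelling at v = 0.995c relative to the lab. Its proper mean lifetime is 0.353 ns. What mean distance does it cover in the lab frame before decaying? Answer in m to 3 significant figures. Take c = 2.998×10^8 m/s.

γ = 1/√(1 − 0.995²) = 10.013
Dilated lifetime: Δt = γτ₀ = 10.013 × 0.353 ns = 3.5344 ns
d = vΔt = 0.995c × 3.5344 ns = 2.9830×10^8 m/s × 3.5344×10^-9 s = 1.05 m

d ≈ 1.05 m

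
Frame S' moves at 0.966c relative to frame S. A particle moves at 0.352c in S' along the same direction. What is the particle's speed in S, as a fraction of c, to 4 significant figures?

Relativistic velocity addition: u = (u' + v)/(1 + u'v/c²)
= (0.352 + 0.966)/(1 + 0.352×0.966) = 1.318/1.34003 = 0.9836

u ≈ 0.9836c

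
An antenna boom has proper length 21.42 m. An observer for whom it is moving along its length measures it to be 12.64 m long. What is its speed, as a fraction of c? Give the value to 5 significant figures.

γ = L₀/L = 21.42/12.64 = 1.694620
β = √(1 − 1/γ²) = 0.80733

β ≈ 0.80733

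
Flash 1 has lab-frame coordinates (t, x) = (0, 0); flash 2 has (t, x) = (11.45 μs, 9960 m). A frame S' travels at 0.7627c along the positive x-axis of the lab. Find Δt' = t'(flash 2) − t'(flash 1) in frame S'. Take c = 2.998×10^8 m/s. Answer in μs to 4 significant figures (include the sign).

γ = 1/√(1 − 0.7627²) = 1.54619
Δt' = γ(Δt − vΔx/c²) = 1.54619 × (11.45 μs − 0.7627×9960 m / (2.998×10^8 m/s))
= 1.54619 × (-13.8885 μs) = -21.47 μs

Δt' ≈ -21.47 μs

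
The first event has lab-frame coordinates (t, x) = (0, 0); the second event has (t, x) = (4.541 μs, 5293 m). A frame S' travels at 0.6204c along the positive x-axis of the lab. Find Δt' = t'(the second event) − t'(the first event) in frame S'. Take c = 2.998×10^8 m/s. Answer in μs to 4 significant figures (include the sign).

Δt' ≈ -8.176 μs

γ = 1/√(1 − 0.6204²) = 1.27505
Δt' = γ(Δt − vΔx/c²) = 1.27505 × (4.541 μs − 0.6204×5293 m / (2.998×10^8 m/s))
= 1.27505 × (-6.41223 μs) = -8.176 μs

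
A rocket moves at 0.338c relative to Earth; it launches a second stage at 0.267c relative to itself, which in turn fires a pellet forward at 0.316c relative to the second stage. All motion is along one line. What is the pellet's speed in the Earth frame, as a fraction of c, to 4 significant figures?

u ≈ 0.7410c

Compose boost 2: (0.267 + 0.338)/(1 + 0.267×0.338) = 0.6050/1.09025 = 0.554921
Compose boost 3: (0.316 + 0.554921)/(1 + 0.316×0.554921) = 0.870921/1.17535 = 0.7410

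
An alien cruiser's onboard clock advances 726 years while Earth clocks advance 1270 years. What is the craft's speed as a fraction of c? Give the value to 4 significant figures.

γ = Δt/τ₀ = 1270/726 = 1.74931
β = √(1 − 1/γ²) = √(1 − 1/1.74931²) = 0.8205

β ≈ 0.8205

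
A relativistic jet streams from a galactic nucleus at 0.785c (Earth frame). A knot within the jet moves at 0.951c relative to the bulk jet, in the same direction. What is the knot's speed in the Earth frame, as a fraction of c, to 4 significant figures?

Relativistic velocity addition: u = (u' + v)/(1 + u'v/c²)
= (0.951 + 0.785)/(1 + 0.951×0.785) = 1.736/1.74653 = 0.9940

u ≈ 0.9940c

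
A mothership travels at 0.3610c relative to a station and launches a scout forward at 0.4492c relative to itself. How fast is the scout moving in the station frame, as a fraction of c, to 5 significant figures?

u ≈ 0.69715c

Compose boost 2: (0.4492 + 0.3610)/(1 + 0.4492×0.3610) = 0.81020/1.162161 = 0.69715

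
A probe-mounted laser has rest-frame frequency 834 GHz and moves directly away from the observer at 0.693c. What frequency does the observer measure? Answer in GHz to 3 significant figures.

Relativistic Doppler: f_obs = f_src √((1−β)/(1+β))
= 834 × √(0.30700/1.6930) = 834 × 0.42583 = 355 GHz

f_obs ≈ 355 GHz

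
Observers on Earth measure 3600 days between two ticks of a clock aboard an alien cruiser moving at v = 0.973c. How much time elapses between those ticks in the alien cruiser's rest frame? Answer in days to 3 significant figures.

γ = 1/√(1 − 0.973²) = 4.3327
Proper time: τ₀ = Δt/γ = 3600/4.3327 = 831 days

τ₀ ≈ 831 days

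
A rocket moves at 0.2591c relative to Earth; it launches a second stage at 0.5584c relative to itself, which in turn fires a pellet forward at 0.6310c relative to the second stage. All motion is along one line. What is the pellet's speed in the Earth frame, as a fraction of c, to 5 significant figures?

u ≈ 0.92729c

Compose boost 2: (0.5584 + 0.2591)/(1 + 0.5584×0.2591) = 0.81750/1.144681 = 0.7141725
Compose boost 3: (0.6310 + 0.7141725)/(1 + 0.6310×0.7141725) = 1.345172/1.450643 = 0.92729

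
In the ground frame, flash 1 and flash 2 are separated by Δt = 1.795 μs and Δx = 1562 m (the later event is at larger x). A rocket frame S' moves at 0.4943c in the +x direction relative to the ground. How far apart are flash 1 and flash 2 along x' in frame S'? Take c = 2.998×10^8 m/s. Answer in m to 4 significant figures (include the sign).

Δx' ≈ 1491 m

γ = 1/√(1 − 0.4943²) = 1.15036
Δx' = γ(Δx − vΔt) = 1.15036 × (1562 m − 0.4943×(2.998×10^8 m/s)×1.795×10^-6 s)
= 1.15036 × (1296.00 m) = 1491 m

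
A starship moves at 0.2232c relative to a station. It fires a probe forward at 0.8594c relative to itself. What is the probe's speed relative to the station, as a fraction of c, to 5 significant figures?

Relativistic velocity addition: u = (u' + v)/(1 + u'v/c²)
= (0.8594 + 0.2232)/(1 + 0.8594×0.2232) = 1.0826/1.191818 = 0.90836

u ≈ 0.90836c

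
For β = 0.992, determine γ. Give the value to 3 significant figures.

γ ≈ 7.92

γ = 1/√(1 − β²) = 1/√(1 − 0.992²) = 1/√(0.015936) = 7.92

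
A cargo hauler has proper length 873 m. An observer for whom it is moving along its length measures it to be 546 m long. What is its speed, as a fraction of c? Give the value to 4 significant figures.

γ = L₀/L = 873/546 = 1.59890
β = √(1 − 1/γ²) = 0.7803

β ≈ 0.7803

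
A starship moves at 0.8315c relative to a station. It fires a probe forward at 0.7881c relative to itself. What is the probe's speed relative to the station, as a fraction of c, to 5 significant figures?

u ≈ 0.97843c

Relativistic velocity addition: u = (u' + v)/(1 + u'v/c²)
= (0.7881 + 0.8315)/(1 + 0.7881×0.8315) = 1.6196/1.655305 = 0.97843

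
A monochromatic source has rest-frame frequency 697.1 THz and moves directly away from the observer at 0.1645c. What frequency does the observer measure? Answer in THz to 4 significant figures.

f_obs ≈ 590.5 THz

Relativistic Doppler: f_obs = f_src √((1−β)/(1+β))
= 697.1 × √(0.835500/1.16450) = 697.1 × 0.847039 = 590.5 THz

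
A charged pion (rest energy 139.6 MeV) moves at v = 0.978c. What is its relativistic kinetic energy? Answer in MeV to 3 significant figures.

γ = 1/√(1 − 0.978²) = 4.7938
K = (γ − 1)m₀c² = (4.7938 − 1) × 139.6 MeV = 3.7938 × 139.6 MeV = 530 MeV

K ≈ 530 MeV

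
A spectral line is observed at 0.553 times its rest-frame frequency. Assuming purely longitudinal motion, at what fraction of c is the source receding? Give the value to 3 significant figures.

β ≈ 0.532

f_obs/f_src = √((1−β)/(1+β)) = 0.553  ⇒  (1−β)/(1+β) = 0.30581
β = |1 − D²|/(1 + D²) = |1 − 0.30581|/(1 + 0.30581) = 0.532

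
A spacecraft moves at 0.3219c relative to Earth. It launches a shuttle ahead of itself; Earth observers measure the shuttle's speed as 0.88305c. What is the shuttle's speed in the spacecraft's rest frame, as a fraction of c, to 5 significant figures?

u' ≈ 0.78401c

Inverse velocity addition: u' = (u − v)/(1 − uv/c²)
= (0.88305 − 0.3219)/(1 − 0.88305×0.3219) = 0.56115/0.7157462 = 0.78401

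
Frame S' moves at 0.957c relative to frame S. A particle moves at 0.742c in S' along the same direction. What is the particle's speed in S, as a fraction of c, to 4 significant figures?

u ≈ 0.9935c

Relativistic velocity addition: u = (u' + v)/(1 + u'v/c²)
= (0.742 + 0.957)/(1 + 0.742×0.957) = 1.699/1.71009 = 0.9935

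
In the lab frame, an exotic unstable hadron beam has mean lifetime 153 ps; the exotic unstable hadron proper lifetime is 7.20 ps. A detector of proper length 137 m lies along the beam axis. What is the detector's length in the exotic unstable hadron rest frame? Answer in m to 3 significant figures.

L ≈ 6.45 m

Time dilation ⇒ γ = Δt/τ₀ = 153/7.20 = 21.250
Length contraction: L = L₀/γ = 137/21.250 = 6.45 m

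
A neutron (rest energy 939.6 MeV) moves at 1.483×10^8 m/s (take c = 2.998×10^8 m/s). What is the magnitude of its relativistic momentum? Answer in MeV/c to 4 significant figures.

β = v/c = 1.483×10^8 / 2.998×10^8 = 0.494663
γ = 1/√(1 − 0.494663²) = 1.15064
p = γβm₀c = 1.15064 × 0.494663 × 939.6 MeV/c = 534.8 MeV/c

p ≈ 534.8 MeV/c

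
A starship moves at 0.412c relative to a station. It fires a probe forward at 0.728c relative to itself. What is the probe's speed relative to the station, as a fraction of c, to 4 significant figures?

u ≈ 0.8770c

Relativistic velocity addition: u = (u' + v)/(1 + u'v/c²)
= (0.728 + 0.412)/(1 + 0.728×0.412) = 1.140/1.29994 = 0.8770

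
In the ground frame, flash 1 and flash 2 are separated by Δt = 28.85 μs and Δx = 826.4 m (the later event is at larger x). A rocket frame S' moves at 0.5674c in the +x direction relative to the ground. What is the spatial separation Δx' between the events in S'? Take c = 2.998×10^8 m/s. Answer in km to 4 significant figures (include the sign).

Δx' ≈ -4.956 km

γ = 1/√(1 − 0.5674²) = 1.21441
Δx' = γ(Δx − vΔt) = 1.21441 × (826.4 m − 0.5674×(2.998×10^8 m/s)×28.85×10^-6 s)
= 1.21441 × (-4081.17 m) = -4.956 km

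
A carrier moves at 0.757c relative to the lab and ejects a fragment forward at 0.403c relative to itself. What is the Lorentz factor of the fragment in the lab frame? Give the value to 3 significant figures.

γ ≈ 2.18

u_lab = (0.403 + 0.757)/(1 + 0.403×0.757) = 1.160/1.30507 = 0.888841
γ = 1/√(1 − 0.888841²) = 2.18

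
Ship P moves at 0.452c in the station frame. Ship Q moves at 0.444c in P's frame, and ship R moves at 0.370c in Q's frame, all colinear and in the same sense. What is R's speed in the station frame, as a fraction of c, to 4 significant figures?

Compose boost 2: (0.444 + 0.452)/(1 + 0.444×0.452) = 0.8960/1.20069 = 0.746239
Compose boost 3: (0.370 + 0.746239)/(1 + 0.370×0.746239) = 1.11624/1.27611 = 0.8747

u ≈ 0.8747c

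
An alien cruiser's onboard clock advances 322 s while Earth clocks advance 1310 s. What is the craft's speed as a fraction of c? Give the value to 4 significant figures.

β ≈ 0.9693

γ = Δt/τ₀ = 1310/322 = 4.06832
β = √(1 − 1/γ²) = √(1 − 1/4.06832²) = 0.9693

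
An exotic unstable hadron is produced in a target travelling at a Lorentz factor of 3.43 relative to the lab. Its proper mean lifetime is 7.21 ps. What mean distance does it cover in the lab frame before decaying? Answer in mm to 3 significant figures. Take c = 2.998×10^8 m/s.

d ≈ 7.09 mm

β = √(1 − 1/γ²) = √(1 − 1/3.43²) = 0.95656
Dilated lifetime: Δt = γτ₀ = 3.43 × 7.21 ps = 24.730 ps
d = vΔt = 0.95656c × 24.730 ps = 2.8678×10^8 m/s × 2.4730×10^-11 s = 7.09 mm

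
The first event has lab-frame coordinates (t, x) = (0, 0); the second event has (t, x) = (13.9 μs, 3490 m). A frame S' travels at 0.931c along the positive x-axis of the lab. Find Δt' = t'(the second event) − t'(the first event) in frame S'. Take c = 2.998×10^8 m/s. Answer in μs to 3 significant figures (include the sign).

Δt' ≈ 8.39 μs

γ = 1/√(1 − 0.931²) = 2.7396
Δt' = γ(Δt − vΔx/c²) = 2.7396 × (13.9 μs − 0.931×3490 m / (2.998×10^8 m/s))
= 2.7396 × (3.0621 μs) = 8.39 μs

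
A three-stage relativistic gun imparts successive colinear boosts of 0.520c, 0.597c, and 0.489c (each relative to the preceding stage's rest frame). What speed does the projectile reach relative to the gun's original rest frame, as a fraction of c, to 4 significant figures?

Compose boost 2: (0.597 + 0.520)/(1 + 0.597×0.520) = 1.117/1.31044 = 0.852385
Compose boost 3: (0.489 + 0.852385)/(1 + 0.489×0.852385) = 1.34139/1.41682 = 0.9468

u ≈ 0.9468c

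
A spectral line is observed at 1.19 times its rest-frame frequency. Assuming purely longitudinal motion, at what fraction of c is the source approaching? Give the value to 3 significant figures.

β ≈ 0.172

f_obs/f_src = √((1+β)/(1−β)) = 1.19  ⇒  (1+β)/(1−β) = 1.4161
β = |1 − D²|/(1 + D²) = |1 − 1.4161|/(1 + 1.4161) = 0.172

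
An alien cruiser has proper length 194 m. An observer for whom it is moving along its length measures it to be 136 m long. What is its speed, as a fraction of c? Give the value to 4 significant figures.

β ≈ 0.7131

γ = L₀/L = 194/136 = 1.42647
β = √(1 − 1/γ²) = 0.7131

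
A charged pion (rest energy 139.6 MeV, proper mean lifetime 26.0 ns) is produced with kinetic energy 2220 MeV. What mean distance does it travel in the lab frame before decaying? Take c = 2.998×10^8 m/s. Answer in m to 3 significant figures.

d ≈ 132 m

γ = 1 + K/(m₀c²) = 1 + 2220/139.6 = 16.903
β = √(1 − 1/γ²) = 0.99825
Dilated lifetime: γτ₀ = 16.903 × 26.0 ns = 439.47 ns
d = βc·γτ₀ = 0.99825 × (2.998×10^8 m/s) × 4.3947×10^-7 s = 132 m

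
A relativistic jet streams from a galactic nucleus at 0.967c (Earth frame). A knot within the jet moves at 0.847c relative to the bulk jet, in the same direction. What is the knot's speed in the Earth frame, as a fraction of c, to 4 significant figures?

Relativistic velocity addition: u = (u' + v)/(1 + u'v/c²)
= (0.847 + 0.967)/(1 + 0.847×0.967) = 1.814/1.81905 = 0.9972

u ≈ 0.9972c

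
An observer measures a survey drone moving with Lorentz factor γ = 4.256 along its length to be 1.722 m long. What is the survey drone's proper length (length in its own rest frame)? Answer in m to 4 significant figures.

γ = 4.256 (given)
L₀ = γL = 4.256 × 1.722 = 7.329 m

L₀ ≈ 7.329 m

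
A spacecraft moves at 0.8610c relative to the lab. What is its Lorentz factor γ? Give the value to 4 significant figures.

γ ≈ 1.966

γ = 1/√(1 − β²) = 1/√(1 − 0.8610²) = 1/√(0.258679) = 1.966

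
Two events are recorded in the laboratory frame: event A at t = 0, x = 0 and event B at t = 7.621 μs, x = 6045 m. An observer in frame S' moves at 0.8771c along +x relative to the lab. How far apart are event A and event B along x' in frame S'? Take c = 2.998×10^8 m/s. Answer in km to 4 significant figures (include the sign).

Δx' ≈ 8.413 km

γ = 1/√(1 − 0.8771²) = 2.08200
Δx' = γ(Δx − vΔt) = 2.08200 × (6045 m − 0.8771×(2.998×10^8 m/s)×7.621×10^-6 s)
= 2.08200 × (4041.02 m) = 8.413 km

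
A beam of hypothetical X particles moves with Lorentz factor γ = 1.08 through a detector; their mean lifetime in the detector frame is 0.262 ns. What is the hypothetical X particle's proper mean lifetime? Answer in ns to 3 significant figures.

τ₀ ≈ 0.243 ns

γ = 1.08 (given)
Proper time: τ₀ = Δt/γ = 0.262/1.08 = 0.243 ns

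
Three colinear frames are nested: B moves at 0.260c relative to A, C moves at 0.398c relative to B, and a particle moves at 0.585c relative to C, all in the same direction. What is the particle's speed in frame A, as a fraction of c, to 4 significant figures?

Compose boost 2: (0.398 + 0.260)/(1 + 0.398×0.260) = 0.6580/1.10348 = 0.596295
Compose boost 3: (0.585 + 0.596295)/(1 + 0.585×0.596295) = 1.18130/1.34883 = 0.8758

u ≈ 0.8758c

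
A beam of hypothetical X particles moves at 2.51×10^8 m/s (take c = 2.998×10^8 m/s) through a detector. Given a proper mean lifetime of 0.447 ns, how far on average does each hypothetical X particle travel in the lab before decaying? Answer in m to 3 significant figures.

β = v/c = 2.51×10^8 / 2.998×10^8 = 0.83722
γ = 1/√(1 − 0.83722²) = 1.8286
Dilated lifetime: Δt = γτ₀ = 1.8286 × 0.447 ns = 0.81740 ns
d = vΔt = 0.83722c × 0.81740 ns = 2.5100×10^8 m/s × 8.1740×10^-10 s = 0.205 m

d ≈ 0.205 m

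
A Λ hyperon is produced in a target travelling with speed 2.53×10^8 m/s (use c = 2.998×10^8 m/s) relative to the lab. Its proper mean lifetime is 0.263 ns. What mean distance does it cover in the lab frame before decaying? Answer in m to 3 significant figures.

β = v/c = 2.53×10^8 / 2.998×10^8 = 0.84390
γ = 1/√(1 − 0.84390²) = 1.8639
Dilated lifetime: Δt = γτ₀ = 1.8639 × 0.263 ns = 0.49021 ns
d = vΔt = 0.84390c × 0.49021 ns = 2.5300×10^8 m/s × 4.9021×10^-10 s = 0.124 m

d ≈ 0.124 m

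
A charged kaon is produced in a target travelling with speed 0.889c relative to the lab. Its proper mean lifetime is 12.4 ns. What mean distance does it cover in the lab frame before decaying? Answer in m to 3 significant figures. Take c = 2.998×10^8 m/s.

d ≈ 7.22 m

γ = 1/√(1 − 0.889²) = 2.1838
Dilated lifetime: Δt = γτ₀ = 2.1838 × 12.4 ns = 27.080 ns
d = vΔt = 0.889c × 27.080 ns = 2.6652×10^8 m/s × 2.7080×10^-8 s = 7.22 m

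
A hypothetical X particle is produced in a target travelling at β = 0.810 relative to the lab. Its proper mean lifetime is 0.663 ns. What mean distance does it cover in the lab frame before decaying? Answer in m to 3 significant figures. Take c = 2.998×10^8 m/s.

d ≈ 0.275 m

γ = 1/√(1 − 0.810²) = 1.7052
Dilated lifetime: Δt = γτ₀ = 1.7052 × 0.663 ns = 1.1306 ns
d = vΔt = 0.810c × 1.1306 ns = 2.4284×10^8 m/s × 1.1306×10^-9 s = 0.275 m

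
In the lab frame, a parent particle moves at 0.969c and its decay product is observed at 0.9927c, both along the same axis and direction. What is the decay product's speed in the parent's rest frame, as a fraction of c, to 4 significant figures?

u' ≈ 0.6225c

Inverse velocity addition: u' = (u − v)/(1 − uv/c²)
= (0.9927 − 0.969)/(1 − 0.9927×0.969) = 0.02370/0.0380737 = 0.6225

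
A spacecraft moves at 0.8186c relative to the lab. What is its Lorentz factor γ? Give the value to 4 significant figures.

γ = 1/√(1 − β²) = 1/√(1 − 0.8186²) = 1/√(0.329894) = 1.741

γ ≈ 1.741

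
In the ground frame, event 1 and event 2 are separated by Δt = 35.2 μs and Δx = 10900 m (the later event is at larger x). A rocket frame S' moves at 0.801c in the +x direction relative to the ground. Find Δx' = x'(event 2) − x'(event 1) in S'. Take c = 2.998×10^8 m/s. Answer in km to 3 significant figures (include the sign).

γ = 1/√(1 − 0.801²) = 1.6704
Δx' = γ(Δx − vΔt) = 1.6704 × (10900 m − 0.801×(2.998×10^8 m/s)×35.2×10^-6 s)
= 1.6704 × (2447.1 m) = 4.09 km

Δx' ≈ 4.09 km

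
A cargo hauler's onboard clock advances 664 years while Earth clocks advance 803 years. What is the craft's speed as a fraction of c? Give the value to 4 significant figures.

γ = Δt/τ₀ = 803/664 = 1.20934
β = √(1 − 1/γ²) = √(1 − 1/1.20934²) = 0.5624

β ≈ 0.5624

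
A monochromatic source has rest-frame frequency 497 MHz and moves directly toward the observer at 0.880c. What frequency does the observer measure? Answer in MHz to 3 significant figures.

f_obs ≈ 1970 MHz

Relativistic Doppler: f_obs = f_src √((1+β)/(1−β))
= 497 × √(1.8800/0.12000) = 497 × 3.9581 = 1970 MHz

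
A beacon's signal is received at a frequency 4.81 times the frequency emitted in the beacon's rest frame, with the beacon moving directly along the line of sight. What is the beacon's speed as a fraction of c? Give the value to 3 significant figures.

β ≈ 0.917

f_obs/f_src = √((1+β)/(1−β)) = 4.81  ⇒  (1+β)/(1−β) = 23.136
β = |1 − D²|/(1 + D²) = |1 − 23.136|/(1 + 23.136) = 0.917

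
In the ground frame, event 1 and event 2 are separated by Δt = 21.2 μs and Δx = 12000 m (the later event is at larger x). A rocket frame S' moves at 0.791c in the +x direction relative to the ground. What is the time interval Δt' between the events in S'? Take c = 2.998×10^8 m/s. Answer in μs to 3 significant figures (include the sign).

γ = 1/√(1 − 0.791²) = 1.6345
Δt' = γ(Δt − vΔx/c²) = 1.6345 × (21.2 μs − 0.791×12000 m / (2.998×10^8 m/s))
= 1.6345 × (-10.461 μs) = -17.1 μs

Δt' ≈ -17.1 μs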